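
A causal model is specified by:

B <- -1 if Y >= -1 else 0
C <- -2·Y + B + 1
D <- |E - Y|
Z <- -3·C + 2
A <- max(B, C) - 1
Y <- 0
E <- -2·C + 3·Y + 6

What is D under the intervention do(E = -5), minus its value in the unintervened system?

Under do(E=-5), the mechanism E <- -2·C + 3·Y + 6 is discarded; E is fixed at -5.
D = |E - Y|  [with E=-5, Y=0]  = 5
Without intervention: B = -1 if Y >= -1 else 0  [with Y=0]  = -1; C = -2·Y + B + 1  [with Y=0, B=-1]  = 0; E = -2·C + 3·Y + 6  [with C=0, Y=0]  = 6; D = |E - Y|  [with E=6, Y=0]  = 6.
Change = 5 − 6 = -1.

-1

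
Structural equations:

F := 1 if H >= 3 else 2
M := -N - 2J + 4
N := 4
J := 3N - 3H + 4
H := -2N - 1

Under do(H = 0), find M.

do(H=0) replaces the equation H := -2N - 1 with the constant H = 0.
J = 3N - 3H + 4  [with N=4, H=0]  = 16
M = -N - 2J + 4  [with N=4, J=16]  = -32

-32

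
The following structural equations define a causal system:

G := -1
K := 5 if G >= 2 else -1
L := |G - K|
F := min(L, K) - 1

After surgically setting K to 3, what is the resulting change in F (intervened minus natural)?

4

Under do(K=3), the mechanism K := 5 if G >= 2 else -1 is discarded; K is fixed at 3.
L = |G - K|  [with G=-1, K=3]  = 4
F = min(L, K) - 1  [with L=4, K=3]  = 2
Without intervention: K = 5 if G >= 2 else -1  [with G=-1]  = -1; L = |G - K|  [with G=-1, K=-1]  = 0; F = min(L, K) - 1  [with L=0, K=-1]  = -2.
Change = 2 − (-2) = 4.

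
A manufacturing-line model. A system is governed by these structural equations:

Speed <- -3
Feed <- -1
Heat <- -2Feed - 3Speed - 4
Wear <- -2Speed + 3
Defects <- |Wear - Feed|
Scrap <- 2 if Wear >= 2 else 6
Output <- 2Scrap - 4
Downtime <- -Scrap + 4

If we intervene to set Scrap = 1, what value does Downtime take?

3

Intervening sets Scrap = 1 and removes its equation (Scrap <- 2 if Wear >= 2 else 6).
Downtime = -Scrap + 4  [with Scrap=1]  = 3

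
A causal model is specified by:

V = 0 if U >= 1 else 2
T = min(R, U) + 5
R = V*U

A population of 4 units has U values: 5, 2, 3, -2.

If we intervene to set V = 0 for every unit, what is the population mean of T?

4.5

Under do(V=0), V's equation is replaced by V=0 for every unit. Per-unit T: 5, 5, 5, 3. Mean = 4.5.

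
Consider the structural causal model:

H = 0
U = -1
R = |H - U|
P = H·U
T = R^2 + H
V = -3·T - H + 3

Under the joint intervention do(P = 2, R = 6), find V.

-105

The joint intervention fixes P = 2, R = 6, removing each variable's own equation.
T = R^2 + H  [with R=6, H=0]  = 36
V = -3·T - H + 3  [with T=36, H=0]  = -105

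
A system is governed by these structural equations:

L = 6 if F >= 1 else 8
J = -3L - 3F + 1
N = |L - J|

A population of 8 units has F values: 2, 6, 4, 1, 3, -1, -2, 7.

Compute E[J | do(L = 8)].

-30.5

do(L=8) breaks L's dependence on F. With L=8 fixed, J across the units is -29, -41, -35, -26, -32, -20, -17, -44, mean -30.5.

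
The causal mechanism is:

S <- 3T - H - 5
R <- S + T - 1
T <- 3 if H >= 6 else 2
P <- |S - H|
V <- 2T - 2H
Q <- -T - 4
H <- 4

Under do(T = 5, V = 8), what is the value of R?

Setting T = 5, V = 8 by intervention discards those variables' equations.
S = 3T - H - 5  [with T=5, H=4]  = 6
R = S + T - 1  [with S=6, T=5]  = 10

10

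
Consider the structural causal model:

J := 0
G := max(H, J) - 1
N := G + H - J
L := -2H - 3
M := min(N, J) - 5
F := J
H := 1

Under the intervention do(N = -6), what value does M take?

-11

Under do(N=-6), the mechanism N := G + H - J is discarded; N is fixed at -6.
M = min(N, J) - 5  [with N=-6, J=0]  = -11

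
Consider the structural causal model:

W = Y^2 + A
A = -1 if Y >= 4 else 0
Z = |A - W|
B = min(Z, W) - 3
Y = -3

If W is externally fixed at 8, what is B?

5

do(W=8) replaces the equation W = Y^2 + A with the constant W = 8.
A = -1 if Y >= 4 else 0  [with Y=-3]  = 0
Z = |A - W|  [with A=0, W=8]  = 8
B = min(Z, W) - 3  [with Z=8, W=8]  = 5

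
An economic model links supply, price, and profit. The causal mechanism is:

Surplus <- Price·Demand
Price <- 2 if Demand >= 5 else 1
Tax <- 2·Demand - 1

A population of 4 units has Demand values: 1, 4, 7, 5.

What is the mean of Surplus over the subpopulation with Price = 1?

Conditioning on Price=1 selects the 2 unit(s) with Demand ∈ {1, 4}. Their Surplus values: 1, 4. Mean = 2.5.

2.5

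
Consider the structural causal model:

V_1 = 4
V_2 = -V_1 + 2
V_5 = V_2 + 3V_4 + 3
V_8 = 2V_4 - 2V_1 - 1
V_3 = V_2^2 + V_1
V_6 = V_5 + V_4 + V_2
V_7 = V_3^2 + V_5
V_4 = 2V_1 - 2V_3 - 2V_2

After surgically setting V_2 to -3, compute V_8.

-33

do(V_2=-3) replaces the equation V_2 = -V_1 + 2 with the constant V_2 = -3.
V_3 = V_2^2 + V_1  [with V_2=-3, V_1=4]  = 13
V_4 = 2V_1 - 2V_3 - 2V_2  [with V_1=4, V_3=13, V_2=-3]  = -12
V_8 = 2V_4 - 2V_1 - 1  [with V_4=-12, V_1=4]  = -33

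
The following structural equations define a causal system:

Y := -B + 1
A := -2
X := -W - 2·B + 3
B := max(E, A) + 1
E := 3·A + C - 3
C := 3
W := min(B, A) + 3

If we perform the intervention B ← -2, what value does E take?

-6

Under do(B=-2), the mechanism B := max(E, A) + 1 is discarded; B is fixed at -2.
Since E is not a descendant of the intervened variable, it is unaffected.
E = 3·A + C - 3  [with A=-2, C=3]  = -6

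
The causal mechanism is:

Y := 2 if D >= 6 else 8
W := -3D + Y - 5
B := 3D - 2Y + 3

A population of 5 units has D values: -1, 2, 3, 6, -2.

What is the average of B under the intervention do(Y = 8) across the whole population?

The intervention sets Y=8 in all 5 units regardless of D. Recomputing B per unit gives -16, -7, -4, 5, -19; average -8.2.

-8.2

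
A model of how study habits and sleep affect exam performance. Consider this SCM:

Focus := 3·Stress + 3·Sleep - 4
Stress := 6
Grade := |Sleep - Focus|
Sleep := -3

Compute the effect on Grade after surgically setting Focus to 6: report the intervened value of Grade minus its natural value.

The intervention breaks the incoming arrows to Focus: Focus := 3·Stress + 3·Sleep - 4 no longer applies, and Focus = 6.
Grade = |Sleep - Focus|  [with Sleep=-3, Focus=6]  = 9
Without intervention: Focus = 3·Stress + 3·Sleep - 4  [with Stress=6, Sleep=-3]  = 5; Grade = |Sleep - Focus|  [with Sleep=-3, Focus=5]  = 8.
Change = 9 − 8 = 1.

1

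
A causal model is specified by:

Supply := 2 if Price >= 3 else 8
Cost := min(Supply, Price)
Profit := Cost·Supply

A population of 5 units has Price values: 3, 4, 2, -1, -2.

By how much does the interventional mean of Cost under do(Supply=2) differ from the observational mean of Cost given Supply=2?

Under do(Supply=2), Supply's equation is replaced by Supply=2 for every unit. Per-unit Cost: 2, 2, 2, -1, -2. Mean = 0.6.
Conditioning on Supply=2 selects the 2 unit(s) with Price ∈ {3, 4}. Their Cost values: 2, 2. Mean = 2.
Difference = 0.6 − 2 = -1.4.

-1.4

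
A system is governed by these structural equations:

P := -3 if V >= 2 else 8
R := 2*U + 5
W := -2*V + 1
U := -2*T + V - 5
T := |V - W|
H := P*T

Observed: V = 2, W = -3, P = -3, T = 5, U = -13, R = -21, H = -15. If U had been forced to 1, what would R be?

The intervention breaks the incoming arrows to U: U := -2*T + V - 5 no longer applies, and U = 1.
R = 2*U + 5  [with U=1]  = 7

7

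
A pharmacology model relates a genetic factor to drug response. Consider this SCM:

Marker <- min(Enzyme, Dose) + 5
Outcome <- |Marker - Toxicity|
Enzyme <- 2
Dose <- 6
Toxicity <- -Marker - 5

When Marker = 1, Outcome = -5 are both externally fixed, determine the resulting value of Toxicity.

The joint intervention fixes Marker = 1, Outcome = -5, removing each variable's own equation.
Toxicity = -Marker - 5  [with Marker=1]  = -6

-6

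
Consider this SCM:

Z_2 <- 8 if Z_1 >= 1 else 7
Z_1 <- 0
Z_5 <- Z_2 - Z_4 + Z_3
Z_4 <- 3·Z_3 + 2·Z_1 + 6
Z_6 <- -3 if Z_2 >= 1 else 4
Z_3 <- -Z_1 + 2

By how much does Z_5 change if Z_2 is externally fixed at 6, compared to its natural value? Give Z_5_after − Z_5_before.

-1

do(Z_2=6) replaces the equation Z_2 <- 8 if Z_1 >= 1 else 7 with the constant Z_2 = 6.
Z_3 = -Z_1 + 2  [with Z_1=0]  = 2
Z_4 = 3·Z_3 + 2·Z_1 + 6  [with Z_3=2, Z_1=0]  = 12
Z_5 = Z_2 - Z_4 + Z_3  [with Z_2=6, Z_4=12, Z_3=2]  = -4
Without intervention: Z_2 = 8 if Z_1 >= 1 else 7  [with Z_1=0]  = 7; Z_3 = -Z_1 + 2  [with Z_1=0]  = 2; Z_4 = 3·Z_3 + 2·Z_1 + 6  [with Z_3=2, Z_1=0]  = 12; Z_5 = Z_2 - Z_4 + Z_3  [with Z_2=7, Z_4=12, Z_3=2]  = -3.
Change = -4 − (-3) = -1.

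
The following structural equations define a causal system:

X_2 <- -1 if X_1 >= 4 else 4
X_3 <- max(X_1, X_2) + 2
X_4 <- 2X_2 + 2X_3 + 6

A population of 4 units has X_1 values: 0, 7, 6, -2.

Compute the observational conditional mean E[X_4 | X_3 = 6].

E[X_4|X_3=6] averages over only the 2 units with X_3=6 (X_1 = 0, -2): X_4 = 26, 26, mean 26.

26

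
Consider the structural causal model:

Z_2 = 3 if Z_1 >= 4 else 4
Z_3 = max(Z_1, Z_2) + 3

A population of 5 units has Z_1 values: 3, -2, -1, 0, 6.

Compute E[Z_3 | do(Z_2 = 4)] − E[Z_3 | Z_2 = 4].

Every unit gets Z_2=4 under the intervention. Z_3 values become 7, 7, 7, 7, 9; E[Z_3|do(Z_2=4)] = 7.4.
Observing Z_2=4 restricts to units where Z_2's equation naturally yields 4: Z_1 ∈ {3, -2, -1, 0}. In that subpopulation Z_3 = 7, 7, 7, 7, mean 7.
Difference = 7.4 − 7 = 0.4.

0.4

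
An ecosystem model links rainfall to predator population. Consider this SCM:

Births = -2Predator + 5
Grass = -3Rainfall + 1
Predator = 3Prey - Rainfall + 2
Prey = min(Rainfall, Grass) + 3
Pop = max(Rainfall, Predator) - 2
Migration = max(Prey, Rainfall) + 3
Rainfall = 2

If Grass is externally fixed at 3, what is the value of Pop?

13

Under do(Grass=3), the mechanism Grass = -3Rainfall + 1 is discarded; Grass is fixed at 3.
Prey = min(Rainfall, Grass) + 3  [with Rainfall=2, Grass=3]  = 5
Predator = 3Prey - Rainfall + 2  [with Prey=5, Rainfall=2]  = 15
Pop = max(Rainfall, Predator) - 2  [with Rainfall=2, Predator=15]  = 13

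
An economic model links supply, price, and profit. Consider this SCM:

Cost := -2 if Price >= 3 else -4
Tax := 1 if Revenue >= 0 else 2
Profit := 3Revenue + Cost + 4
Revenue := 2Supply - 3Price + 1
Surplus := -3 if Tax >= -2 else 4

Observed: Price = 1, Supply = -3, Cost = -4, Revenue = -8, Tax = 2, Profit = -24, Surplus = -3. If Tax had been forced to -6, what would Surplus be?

4

Under do(Tax=-6), the mechanism Tax := 1 if Revenue >= 0 else 2 is discarded; Tax is fixed at -6.
Surplus = -3 if Tax >= -2 else 4  [with Tax=-6]  = 4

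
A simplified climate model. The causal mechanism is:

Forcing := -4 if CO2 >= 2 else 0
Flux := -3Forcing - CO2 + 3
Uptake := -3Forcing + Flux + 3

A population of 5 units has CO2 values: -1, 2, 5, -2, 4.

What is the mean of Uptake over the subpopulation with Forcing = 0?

Observing Forcing=0 restricts to units where Forcing's equation naturally yields 0: CO2 ∈ {-1, -2}. In that subpopulation Uptake = 7, 8, mean 7.5.

7.5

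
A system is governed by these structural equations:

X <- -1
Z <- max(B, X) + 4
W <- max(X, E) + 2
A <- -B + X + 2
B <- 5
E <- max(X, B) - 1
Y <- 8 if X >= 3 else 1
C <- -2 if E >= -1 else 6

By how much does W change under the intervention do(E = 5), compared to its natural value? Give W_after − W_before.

The intervention breaks the incoming arrows to E: E <- max(X, B) - 1 no longer applies, and E = 5.
W = max(X, E) + 2  [with X=-1, E=5]  = 7
Without intervention: E = max(X, B) - 1  [with X=-1, B=5]  = 4; W = max(X, E) + 2  [with X=-1, E=4]  = 6.
Change = 7 − 6 = 1.

1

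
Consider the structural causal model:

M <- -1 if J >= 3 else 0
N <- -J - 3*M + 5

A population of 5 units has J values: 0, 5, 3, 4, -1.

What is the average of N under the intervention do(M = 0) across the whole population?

2.8

do(M=0) breaks M's dependence on J. With M=0 fixed, N across the units is 5, 0, 2, 1, 6, mean 2.8.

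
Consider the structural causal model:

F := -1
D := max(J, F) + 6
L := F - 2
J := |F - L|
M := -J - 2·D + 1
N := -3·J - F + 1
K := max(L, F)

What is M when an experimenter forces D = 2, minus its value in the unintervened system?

12

Intervening sets D = 2 and removes its equation (D := max(J, F) + 6).
L = F - 2  [with F=-1]  = -3
J = |F - L|  [with F=-1, L=-3]  = 2
M = -J - 2·D + 1  [with J=2, D=2]  = -5
Without intervention: L = F - 2  [with F=-1]  = -3; J = |F - L|  [with F=-1, L=-3]  = 2; D = max(J, F) + 6  [with J=2, F=-1]  = 8; M = -J - 2·D + 1  [with J=2, D=8]  = -17.
Change = -5 − (-17) = 12.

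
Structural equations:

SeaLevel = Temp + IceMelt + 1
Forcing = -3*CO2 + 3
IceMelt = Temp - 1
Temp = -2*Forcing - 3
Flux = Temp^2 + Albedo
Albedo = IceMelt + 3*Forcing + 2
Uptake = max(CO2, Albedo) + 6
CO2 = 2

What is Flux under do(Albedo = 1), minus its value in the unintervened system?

6

Under do(Albedo=1), the mechanism Albedo = IceMelt + 3*Forcing + 2 is discarded; Albedo is fixed at 1.
Forcing = -3*CO2 + 3  [with CO2=2]  = -3
Temp = -2*Forcing - 3  [with Forcing=-3]  = 3
Flux = Temp^2 + Albedo  [with Temp=3, Albedo=1]  = 10
Without intervention: Forcing = -3*CO2 + 3  [with CO2=2]  = -3; Temp = -2*Forcing - 3  [with Forcing=-3]  = 3; IceMelt = Temp - 1  [with Temp=3]  = 2; Albedo = IceMelt + 3*Forcing + 2  [with IceMelt=2, Forcing=-3]  = -5; Flux = Temp^2 + Albedo  [with Temp=3, Albedo=-5]  = 4.
Change = 10 − 4 = 6.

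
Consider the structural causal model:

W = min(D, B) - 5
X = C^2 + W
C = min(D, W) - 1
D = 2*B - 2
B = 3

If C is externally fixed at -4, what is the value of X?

Intervening sets C = -4 and removes its equation (C = min(D, W) - 1).
D = 2*B - 2  [with B=3]  = 4
W = min(D, B) - 5  [with D=4, B=3]  = -2
X = C^2 + W  [with C=-4, W=-2]  = 14

14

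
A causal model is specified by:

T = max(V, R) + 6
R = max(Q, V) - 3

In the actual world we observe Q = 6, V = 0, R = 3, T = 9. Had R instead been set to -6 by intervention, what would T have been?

6

The intervention breaks the incoming arrows to R: R = max(Q, V) - 3 no longer applies, and R = -6.
T = max(V, R) + 6  [with V=0, R=-6]  = 6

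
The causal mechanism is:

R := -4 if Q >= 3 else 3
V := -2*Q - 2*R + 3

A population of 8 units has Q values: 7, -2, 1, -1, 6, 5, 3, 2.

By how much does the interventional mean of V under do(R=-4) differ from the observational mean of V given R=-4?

5.25

Under do(R=-4), R's equation is replaced by R=-4 for every unit. Per-unit V: -3, 15, 9, 13, -1, 1, 5, 7. Mean = 5.75.
Conditioning on R=-4 selects the 4 unit(s) with Q ∈ {7, 6, 5, 3}. Their V values: -3, -1, 1, 5. Mean = 0.5.
Difference = 5.75 − 0.5 = 5.25.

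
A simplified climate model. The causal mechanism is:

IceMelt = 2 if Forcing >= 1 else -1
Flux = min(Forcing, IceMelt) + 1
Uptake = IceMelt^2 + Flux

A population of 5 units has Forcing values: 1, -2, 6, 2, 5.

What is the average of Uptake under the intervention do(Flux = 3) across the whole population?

6.4

The intervention sets Flux=3 in all 5 units regardless of Forcing. Recomputing Uptake per unit gives 7, 4, 7, 7, 7; average 6.4.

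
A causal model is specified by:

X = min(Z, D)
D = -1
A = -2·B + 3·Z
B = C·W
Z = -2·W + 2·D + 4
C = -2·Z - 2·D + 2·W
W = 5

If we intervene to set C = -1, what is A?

The intervention breaks the incoming arrows to C: C = -2·Z - 2·D + 2·W no longer applies, and C = -1.
Z = -2·W + 2·D + 4  [with W=5, D=-1]  = -8
B = C·W  [with C=-1, W=5]  = -5
A = -2·B + 3·Z  [with B=-5, Z=-8]  = -14

-14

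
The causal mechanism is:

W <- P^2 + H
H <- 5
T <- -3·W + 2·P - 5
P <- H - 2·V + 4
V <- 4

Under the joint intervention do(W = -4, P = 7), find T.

The joint intervention fixes W = -4, P = 7, removing each variable's own equation.
T = -3·W + 2·P - 5  [with W=-4, P=7]  = 21

21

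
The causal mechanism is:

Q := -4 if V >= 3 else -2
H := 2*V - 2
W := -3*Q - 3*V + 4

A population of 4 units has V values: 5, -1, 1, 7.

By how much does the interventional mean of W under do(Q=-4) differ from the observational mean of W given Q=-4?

9

Every unit gets Q=-4 under the intervention. W values become 1, 19, 13, -5; E[W|do(Q=-4)] = 7.
Observing Q=-4 restricts to units where Q's equation naturally yields -4: V ∈ {5, 7}. In that subpopulation W = 1, -5, mean -2.
Difference = 7 − (-2) = 9.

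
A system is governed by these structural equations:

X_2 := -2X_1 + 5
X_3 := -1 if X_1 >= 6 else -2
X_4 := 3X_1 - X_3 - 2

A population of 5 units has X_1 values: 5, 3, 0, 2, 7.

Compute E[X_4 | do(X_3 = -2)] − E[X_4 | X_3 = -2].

2.7

do(X_3=-2) breaks X_3's dependence on X_1. With X_3=-2 fixed, X_4 across the units is 15, 9, 0, 6, 21, mean 10.2.
E[X_4|X_3=-2] averages over only the 4 units with X_3=-2 (X_1 = 5, 3, 0, 2): X_4 = 15, 9, 0, 6, mean 7.5.
Difference = 10.2 − 7.5 = 2.7.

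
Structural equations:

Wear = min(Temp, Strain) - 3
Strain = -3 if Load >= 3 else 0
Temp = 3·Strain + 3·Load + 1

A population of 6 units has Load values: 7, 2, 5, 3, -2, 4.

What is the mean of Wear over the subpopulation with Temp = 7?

E[Wear|Temp=7] averages over only the 2 units with Temp=7 (Load = 2, 5): Wear = -3, -6, mean -4.5.

-4.5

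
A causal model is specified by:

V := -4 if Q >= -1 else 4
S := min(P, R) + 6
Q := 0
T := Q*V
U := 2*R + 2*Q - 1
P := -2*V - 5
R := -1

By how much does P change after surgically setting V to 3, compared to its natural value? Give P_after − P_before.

The intervention breaks the incoming arrows to V: V := -4 if Q >= -1 else 4 no longer applies, and V = 3.
P = -2*V - 5  [with V=3]  = -11
Without intervention: V = -4 if Q >= -1 else 4  [with Q=0]  = -4; P = -2*V - 5  [with V=-4]  = 3.
Change = -11 − 3 = -14.

-14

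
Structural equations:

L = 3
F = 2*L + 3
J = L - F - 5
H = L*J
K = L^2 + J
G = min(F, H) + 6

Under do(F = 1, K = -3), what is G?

-3

Setting F = 1, K = -3 by intervention discards those variables' equations.
J = L - F - 5  [with L=3, F=1]  = -3
H = L*J  [with L=3, J=-3]  = -9
G = min(F, H) + 6  [with F=1, H=-9]  = -3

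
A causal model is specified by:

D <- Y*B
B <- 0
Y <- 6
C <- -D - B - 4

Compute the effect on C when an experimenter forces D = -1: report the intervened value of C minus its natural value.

1

The intervention breaks the incoming arrows to D: D <- Y*B no longer applies, and D = -1.
C = -D - B - 4  [with D=-1, B=0]  = -3
Without intervention: D = Y*B  [with Y=6, B=0]  = 0; C = -D - B - 4  [with D=0, B=0]  = -4.
Change = -3 − (-4) = 1.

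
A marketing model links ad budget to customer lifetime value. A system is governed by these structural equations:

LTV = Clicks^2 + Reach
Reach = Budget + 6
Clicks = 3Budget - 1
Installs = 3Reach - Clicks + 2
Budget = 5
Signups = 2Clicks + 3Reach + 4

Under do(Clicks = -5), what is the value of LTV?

The intervention breaks the incoming arrows to Clicks: Clicks = 3Budget - 1 no longer applies, and Clicks = -5.
Reach = Budget + 6  [with Budget=5]  = 11
LTV = Clicks^2 + Reach  [with Clicks=-5, Reach=11]  = 36

36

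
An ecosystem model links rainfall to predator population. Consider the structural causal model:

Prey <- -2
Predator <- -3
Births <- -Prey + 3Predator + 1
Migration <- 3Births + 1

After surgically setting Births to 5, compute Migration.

The intervention breaks the incoming arrows to Births: Births <- -Prey + 3Predator + 1 no longer applies, and Births = 5.
Migration = 3Births + 1  [with Births=5]  = 16

16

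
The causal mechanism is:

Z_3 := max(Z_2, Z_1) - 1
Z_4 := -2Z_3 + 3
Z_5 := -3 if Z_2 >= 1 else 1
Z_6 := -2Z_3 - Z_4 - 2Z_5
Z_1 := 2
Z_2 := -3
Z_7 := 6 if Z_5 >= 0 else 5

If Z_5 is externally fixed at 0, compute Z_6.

-3

The intervention breaks the incoming arrows to Z_5: Z_5 := -3 if Z_2 >= 1 else 1 no longer applies, and Z_5 = 0.
Z_3 = max(Z_2, Z_1) - 1  [with Z_2=-3, Z_1=2]  = 1
Z_4 = -2Z_3 + 3  [with Z_3=1]  = 1
Z_6 = -2Z_3 - Z_4 - 2Z_5  [with Z_3=1, Z_4=1, Z_5=0]  = -3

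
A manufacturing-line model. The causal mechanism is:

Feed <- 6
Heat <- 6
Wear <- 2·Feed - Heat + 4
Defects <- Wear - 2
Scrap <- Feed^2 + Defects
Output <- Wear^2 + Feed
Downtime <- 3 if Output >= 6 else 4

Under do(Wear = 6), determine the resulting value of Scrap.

do(Wear=6) replaces the equation Wear <- 2·Feed - Heat + 4 with the constant Wear = 6.
Defects = Wear - 2  [with Wear=6]  = 4
Scrap = Feed^2 + Defects  [with Feed=6, Defects=4]  = 40

40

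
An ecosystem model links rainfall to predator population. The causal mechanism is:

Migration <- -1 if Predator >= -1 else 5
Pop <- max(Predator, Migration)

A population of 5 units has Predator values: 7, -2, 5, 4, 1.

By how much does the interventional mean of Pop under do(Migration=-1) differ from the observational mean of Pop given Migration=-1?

-1.05

Every unit gets Migration=-1 under the intervention. Pop values become 7, -1, 5, 4, 1; E[Pop|do(Migration=-1)] = 3.2.
Conditioning on Migration=-1 selects the 4 unit(s) with Predator ∈ {7, 5, 4, 1}. Their Pop values: 7, 5, 4, 1. Mean = 4.25.
Difference = 3.2 − 4.25 = -1.05.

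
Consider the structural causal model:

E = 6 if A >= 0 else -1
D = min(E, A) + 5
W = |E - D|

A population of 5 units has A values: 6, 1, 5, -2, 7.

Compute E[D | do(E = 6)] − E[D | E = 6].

do(E=6) breaks E's dependence on A. With E=6 fixed, D across the units is 11, 6, 10, 3, 11, mean 8.2.
Conditioning on E=6 selects the 4 unit(s) with A ∈ {6, 1, 5, 7}. Their D values: 11, 6, 10, 11. Mean = 9.5.
Difference = 8.2 − 9.5 = -1.3.

-1.3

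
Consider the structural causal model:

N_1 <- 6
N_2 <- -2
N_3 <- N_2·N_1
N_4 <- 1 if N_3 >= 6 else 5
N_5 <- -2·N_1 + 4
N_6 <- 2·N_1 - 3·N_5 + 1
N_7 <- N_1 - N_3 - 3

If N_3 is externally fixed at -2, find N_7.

The intervention breaks the incoming arrows to N_3: N_3 <- N_2·N_1 no longer applies, and N_3 = -2.
N_7 = N_1 - N_3 - 3  [with N_1=6, N_3=-2]  = 5

5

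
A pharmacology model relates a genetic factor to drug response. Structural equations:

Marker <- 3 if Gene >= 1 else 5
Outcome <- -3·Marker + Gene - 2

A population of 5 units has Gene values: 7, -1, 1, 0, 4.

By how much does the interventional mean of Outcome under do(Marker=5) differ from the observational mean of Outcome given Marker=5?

2.7

Under do(Marker=5), Marker's equation is replaced by Marker=5 for every unit. Per-unit Outcome: -10, -18, -16, -17, -13. Mean = -14.8.
Observing Marker=5 restricts to units where Marker's equation naturally yields 5: Gene ∈ {-1, 0}. In that subpopulation Outcome = -18, -17, mean -17.5.
Difference = -14.8 − (-17.5) = 2.7.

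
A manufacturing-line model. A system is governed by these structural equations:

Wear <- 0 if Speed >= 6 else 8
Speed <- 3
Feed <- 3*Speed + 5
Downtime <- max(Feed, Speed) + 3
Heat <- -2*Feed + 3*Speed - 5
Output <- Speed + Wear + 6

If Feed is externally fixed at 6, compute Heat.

-8

The intervention breaks the incoming arrows to Feed: Feed <- 3*Speed + 5 no longer applies, and Feed = 6.
Heat = -2*Feed + 3*Speed - 5  [with Feed=6, Speed=3]  = -8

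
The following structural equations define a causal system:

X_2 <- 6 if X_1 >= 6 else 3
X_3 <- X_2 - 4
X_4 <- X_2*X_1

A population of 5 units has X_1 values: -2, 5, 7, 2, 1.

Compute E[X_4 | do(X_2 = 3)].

do(X_2=3) breaks X_2's dependence on X_1. With X_2=3 fixed, X_4 across the units is -6, 15, 21, 6, 3, mean 7.8.

7.8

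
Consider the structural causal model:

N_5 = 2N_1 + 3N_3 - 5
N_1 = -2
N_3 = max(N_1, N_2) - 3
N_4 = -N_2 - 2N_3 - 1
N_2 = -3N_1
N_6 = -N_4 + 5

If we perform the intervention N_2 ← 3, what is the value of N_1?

-2

Under do(N_2=3), the mechanism N_2 = -3N_1 is discarded; N_2 is fixed at 3.
N_1 is not downstream of the intervention, so its value is determined by the original equations.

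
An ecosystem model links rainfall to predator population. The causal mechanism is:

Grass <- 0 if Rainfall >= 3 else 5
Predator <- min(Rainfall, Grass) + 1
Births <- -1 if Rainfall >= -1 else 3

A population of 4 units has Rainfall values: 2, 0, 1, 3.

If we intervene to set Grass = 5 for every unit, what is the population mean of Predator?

2.5

Every unit gets Grass=5 under the intervention. Predator values become 3, 1, 2, 4; E[Predator|do(Grass=5)] = 2.5.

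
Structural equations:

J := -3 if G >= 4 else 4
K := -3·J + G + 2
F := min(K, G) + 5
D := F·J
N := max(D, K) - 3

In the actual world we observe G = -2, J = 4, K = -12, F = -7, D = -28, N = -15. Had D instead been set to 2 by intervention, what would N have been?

The intervention breaks the incoming arrows to D: D := F·J no longer applies, and D = 2.
J = -3 if G >= 4 else 4  [with G=-2]  = 4
K = -3·J + G + 2  [with J=4, G=-2]  = -12
N = max(D, K) - 3  [with D=2, K=-12]  = -1

-1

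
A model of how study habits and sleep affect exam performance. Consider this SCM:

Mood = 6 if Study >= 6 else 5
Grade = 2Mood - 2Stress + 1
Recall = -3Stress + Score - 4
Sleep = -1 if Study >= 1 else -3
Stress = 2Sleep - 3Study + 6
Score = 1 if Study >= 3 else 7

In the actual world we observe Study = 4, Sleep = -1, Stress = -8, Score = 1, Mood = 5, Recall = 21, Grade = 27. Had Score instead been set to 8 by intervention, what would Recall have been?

Under do(Score=8), the mechanism Score = 1 if Study >= 3 else 7 is discarded; Score is fixed at 8.
Sleep = -1 if Study >= 1 else -3  [with Study=4]  = -1
Stress = 2Sleep - 3Study + 6  [with Sleep=-1, Study=4]  = -8
Recall = -3Stress + Score - 4  [with Stress=-8, Score=8]  = 28

28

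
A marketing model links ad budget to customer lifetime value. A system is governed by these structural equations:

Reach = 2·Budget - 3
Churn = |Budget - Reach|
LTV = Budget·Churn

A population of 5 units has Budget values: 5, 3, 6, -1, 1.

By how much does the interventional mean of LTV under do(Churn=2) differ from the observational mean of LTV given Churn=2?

Every unit gets Churn=2 under the intervention. LTV values become 10, 6, 12, -2, 2; E[LTV|do(Churn=2)] = 5.6.
Conditioning on Churn=2 selects the 2 unit(s) with Budget ∈ {5, 1}. Their LTV values: 10, 2. Mean = 6.
Difference = 5.6 − 6 = -0.4.

-0.4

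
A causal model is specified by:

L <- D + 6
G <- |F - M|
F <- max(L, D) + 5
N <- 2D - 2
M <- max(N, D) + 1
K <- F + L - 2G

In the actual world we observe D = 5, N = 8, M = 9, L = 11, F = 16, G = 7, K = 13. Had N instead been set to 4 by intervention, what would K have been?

7

Under do(N=4), the mechanism N <- 2D - 2 is discarded; N is fixed at 4.
M = max(N, D) + 1  [with N=4, D=5]  = 6
L = D + 6  [with D=5]  = 11
F = max(L, D) + 5  [with L=11, D=5]  = 16
G = |F - M|  [with F=16, M=6]  = 10
K = F + L - 2G  [with F=16, L=11, G=10]  = 7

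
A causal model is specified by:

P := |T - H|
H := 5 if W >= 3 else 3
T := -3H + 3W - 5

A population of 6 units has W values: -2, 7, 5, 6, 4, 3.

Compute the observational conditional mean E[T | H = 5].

Conditioning on H=5 selects the 5 unit(s) with W ∈ {7, 5, 6, 4, 3}. Their T values: 1, -5, -2, -8, -11. Mean = -5.

-5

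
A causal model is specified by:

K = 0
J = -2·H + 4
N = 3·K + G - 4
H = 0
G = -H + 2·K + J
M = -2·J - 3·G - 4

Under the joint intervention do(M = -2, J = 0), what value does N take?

-4

Under do(M = -2, J = 0), each intervened variable's structural equation is replaced by its fixed value.
G = -H + 2·K + J  [with H=0, K=0, J=0]  = 0
N = 3·K + G - 4  [with K=0, G=0]  = -4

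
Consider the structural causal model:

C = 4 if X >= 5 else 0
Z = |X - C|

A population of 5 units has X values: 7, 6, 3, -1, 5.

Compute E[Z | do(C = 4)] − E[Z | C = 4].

0.4

Under do(C=4), C's equation is replaced by C=4 for every unit. Per-unit Z: 3, 2, 1, 5, 1. Mean = 2.4.
Conditioning on C=4 selects the 3 unit(s) with X ∈ {7, 6, 5}. Their Z values: 3, 2, 1. Mean = 2.
Difference = 2.4 − 2 = 0.4.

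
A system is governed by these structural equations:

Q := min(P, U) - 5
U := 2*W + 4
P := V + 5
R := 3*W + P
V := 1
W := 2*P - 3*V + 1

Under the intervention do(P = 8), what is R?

50

do(P=8) replaces the equation P := V + 5 with the constant P = 8.
W = 2*P - 3*V + 1  [with P=8, V=1]  = 14
R = 3*W + P  [with W=14, P=8]  = 50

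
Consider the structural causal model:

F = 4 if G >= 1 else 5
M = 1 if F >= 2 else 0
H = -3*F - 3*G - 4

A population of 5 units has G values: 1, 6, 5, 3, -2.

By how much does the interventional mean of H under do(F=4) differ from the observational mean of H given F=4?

do(F=4) breaks F's dependence on G. With F=4 fixed, H across the units is -19, -34, -31, -25, -10, mean -23.8.
Observing F=4 restricts to units where F's equation naturally yields 4: G ∈ {1, 6, 5, 3}. In that subpopulation H = -19, -34, -31, -25, mean -27.25.
Difference = -23.8 − (-27.25) = 3.45.

3.45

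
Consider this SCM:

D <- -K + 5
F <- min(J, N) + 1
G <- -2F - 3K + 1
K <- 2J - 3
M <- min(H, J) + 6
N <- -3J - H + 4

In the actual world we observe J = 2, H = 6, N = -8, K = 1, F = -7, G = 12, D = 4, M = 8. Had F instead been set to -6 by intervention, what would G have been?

10

The intervention breaks the incoming arrows to F: F <- min(J, N) + 1 no longer applies, and F = -6.
K = 2J - 3  [with J=2]  = 1
G = -2F - 3K + 1  [with F=-6, K=1]  = 10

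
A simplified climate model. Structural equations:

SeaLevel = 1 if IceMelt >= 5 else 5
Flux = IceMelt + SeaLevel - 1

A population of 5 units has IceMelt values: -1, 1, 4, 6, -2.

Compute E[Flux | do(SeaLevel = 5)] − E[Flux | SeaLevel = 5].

1.1

Under do(SeaLevel=5), SeaLevel's equation is replaced by SeaLevel=5 for every unit. Per-unit Flux: 3, 5, 8, 10, 2. Mean = 5.6.
E[Flux|SeaLevel=5] averages over only the 4 units with SeaLevel=5 (IceMelt = -1, 1, 4, -2): Flux = 3, 5, 8, 2, mean 4.5.
Difference = 5.6 − 4.5 = 1.1.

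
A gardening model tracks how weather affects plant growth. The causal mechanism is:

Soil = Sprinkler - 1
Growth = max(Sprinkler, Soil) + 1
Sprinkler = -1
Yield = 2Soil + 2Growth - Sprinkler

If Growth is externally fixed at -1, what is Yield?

-5

The intervention breaks the incoming arrows to Growth: Growth = max(Sprinkler, Soil) + 1 no longer applies, and Growth = -1.
Soil = Sprinkler - 1  [with Sprinkler=-1]  = -2
Yield = 2Soil + 2Growth - Sprinkler  [with Soil=-2, Growth=-1, Sprinkler=-1]  = -5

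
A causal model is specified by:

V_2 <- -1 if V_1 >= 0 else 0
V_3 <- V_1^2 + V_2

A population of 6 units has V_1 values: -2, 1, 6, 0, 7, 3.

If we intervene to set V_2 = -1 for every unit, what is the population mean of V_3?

The intervention sets V_2=-1 in all 6 units regardless of V_1. Recomputing V_3 per unit gives 3, 0, 35, -1, 48, 8; average 15.5.

15.5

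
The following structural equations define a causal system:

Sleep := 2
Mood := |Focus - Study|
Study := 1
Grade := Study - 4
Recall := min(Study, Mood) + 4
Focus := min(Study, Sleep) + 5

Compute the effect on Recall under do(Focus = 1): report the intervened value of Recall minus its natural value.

do(Focus=1) replaces the equation Focus := min(Study, Sleep) + 5 with the constant Focus = 1.
Mood = |Focus - Study|  [with Focus=1, Study=1]  = 0
Recall = min(Study, Mood) + 4  [with Study=1, Mood=0]  = 4
Without intervention: Focus = min(Study, Sleep) + 5  [with Study=1, Sleep=2]  = 6; Mood = |Focus - Study|  [with Focus=6, Study=1]  = 5; Recall = min(Study, Mood) + 4  [with Study=1, Mood=5]  = 5.
Change = 4 − 5 = -1.

-1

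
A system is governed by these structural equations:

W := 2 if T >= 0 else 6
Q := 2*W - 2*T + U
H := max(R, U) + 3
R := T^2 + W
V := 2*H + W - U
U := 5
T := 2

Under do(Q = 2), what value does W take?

Under do(Q=2), the mechanism Q := 2*W - 2*T + U is discarded; Q is fixed at 2.
Since W is not a descendant of the intervened variable, it is unaffected.
W = 2 if T >= 0 else 6  [with T=2]  = 2

2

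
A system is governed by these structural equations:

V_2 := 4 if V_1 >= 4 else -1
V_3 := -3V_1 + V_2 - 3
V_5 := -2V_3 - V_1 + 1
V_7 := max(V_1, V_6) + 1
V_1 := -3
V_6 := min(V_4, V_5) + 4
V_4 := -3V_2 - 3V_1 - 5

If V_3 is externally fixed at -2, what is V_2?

-1

Under do(V_3=-2), the mechanism V_3 := -3V_1 + V_2 - 3 is discarded; V_3 is fixed at -2.
Since V_2 is not a descendant of the intervened variable, it is unaffected.
V_2 = 4 if V_1 >= 4 else -1  [with V_1=-3]  = -1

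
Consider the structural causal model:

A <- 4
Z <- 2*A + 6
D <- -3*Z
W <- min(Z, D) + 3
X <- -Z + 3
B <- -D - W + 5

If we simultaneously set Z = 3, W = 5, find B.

The joint intervention fixes Z = 3, W = 5, removing each variable's own equation.
D = -3*Z  [with Z=3]  = -9
B = -D - W + 5  [with D=-9, W=5]  = 9

9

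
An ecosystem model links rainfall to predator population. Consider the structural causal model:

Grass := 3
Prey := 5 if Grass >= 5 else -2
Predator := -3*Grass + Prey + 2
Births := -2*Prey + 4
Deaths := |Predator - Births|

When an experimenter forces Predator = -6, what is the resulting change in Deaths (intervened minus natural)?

-3

do(Predator=-6) replaces the equation Predator := -3*Grass + Prey + 2 with the constant Predator = -6.
Prey = 5 if Grass >= 5 else -2  [with Grass=3]  = -2
Births = -2*Prey + 4  [with Prey=-2]  = 8
Deaths = |Predator - Births|  [with Predator=-6, Births=8]  = 14
Without intervention: Prey = 5 if Grass >= 5 else -2  [with Grass=3]  = -2; Predator = -3*Grass + Prey + 2  [with Grass=3, Prey=-2]  = -9; Births = -2*Prey + 4  [with Prey=-2]  = 8; Deaths = |Predator - Births|  [with Predator=-9, Births=8]  = 17.
Change = 14 − 17 = -3.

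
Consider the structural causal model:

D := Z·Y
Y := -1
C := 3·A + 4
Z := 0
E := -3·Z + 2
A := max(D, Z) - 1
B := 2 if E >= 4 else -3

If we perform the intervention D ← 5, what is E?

do(D=5) replaces the equation D := Z·Y with the constant D = 5.
E is not downstream of the intervention, so its value is determined by the original equations.
E = -3·Z + 2  [with Z=0]  = 2

2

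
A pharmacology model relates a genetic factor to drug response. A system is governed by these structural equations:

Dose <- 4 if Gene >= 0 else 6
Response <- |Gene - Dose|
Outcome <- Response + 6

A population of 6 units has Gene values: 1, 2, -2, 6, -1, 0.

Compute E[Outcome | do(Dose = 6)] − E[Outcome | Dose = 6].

-2.5

Under do(Dose=6), Dose's equation is replaced by Dose=6 for every unit. Per-unit Outcome: 11, 10, 14, 6, 13, 12. Mean = 11.
Observing Dose=6 restricts to units where Dose's equation naturally yields 6: Gene ∈ {-2, -1}. In that subpopulation Outcome = 14, 13, mean 13.5.
Difference = 11 − 13.5 = -2.5.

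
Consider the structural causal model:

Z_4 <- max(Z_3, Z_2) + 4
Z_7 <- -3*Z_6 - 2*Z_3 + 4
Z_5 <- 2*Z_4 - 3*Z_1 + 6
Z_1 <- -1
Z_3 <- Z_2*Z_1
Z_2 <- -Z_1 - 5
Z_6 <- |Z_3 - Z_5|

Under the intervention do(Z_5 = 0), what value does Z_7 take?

-16

Under do(Z_5=0), the mechanism Z_5 <- 2*Z_4 - 3*Z_1 + 6 is discarded; Z_5 is fixed at 0.
Z_2 = -Z_1 - 5  [with Z_1=-1]  = -4
Z_3 = Z_2*Z_1  [with Z_2=-4, Z_1=-1]  = 4
Z_6 = |Z_3 - Z_5|  [with Z_3=4, Z_5=0]  = 4
Z_7 = -3*Z_6 - 2*Z_3 + 4  [with Z_6=4, Z_3=4]  = -16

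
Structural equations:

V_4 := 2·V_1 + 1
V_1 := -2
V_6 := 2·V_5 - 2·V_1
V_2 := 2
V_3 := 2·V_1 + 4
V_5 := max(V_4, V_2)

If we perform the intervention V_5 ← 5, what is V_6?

14

The intervention breaks the incoming arrows to V_5: V_5 := max(V_4, V_2) no longer applies, and V_5 = 5.
V_6 = 2·V_5 - 2·V_1  [with V_5=5, V_1=-2]  = 14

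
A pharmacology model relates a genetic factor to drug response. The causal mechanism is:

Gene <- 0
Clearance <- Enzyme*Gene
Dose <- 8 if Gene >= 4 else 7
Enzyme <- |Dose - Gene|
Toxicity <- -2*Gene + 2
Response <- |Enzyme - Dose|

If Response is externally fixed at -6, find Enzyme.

Under do(Response=-6), the mechanism Response <- |Enzyme - Dose| is discarded; Response is fixed at -6.
Since Enzyme is not a descendant of the intervened variable, it is unaffected.
Dose = 8 if Gene >= 4 else 7  [with Gene=0]  = 7
Enzyme = |Dose - Gene|  [with Dose=7, Gene=0]  = 7

7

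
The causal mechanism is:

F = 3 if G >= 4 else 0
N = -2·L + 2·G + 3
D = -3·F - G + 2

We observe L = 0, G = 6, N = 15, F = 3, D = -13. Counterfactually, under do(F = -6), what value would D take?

14

Intervening sets F = -6 and removes its equation (F = 3 if G >= 4 else 0).
D = -3·F - G + 2  [with F=-6, G=6]  = 14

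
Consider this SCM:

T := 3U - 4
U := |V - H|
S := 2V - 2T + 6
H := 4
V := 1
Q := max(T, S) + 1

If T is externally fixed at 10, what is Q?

11

Under do(T=10), the mechanism T := 3U - 4 is discarded; T is fixed at 10.
S = 2V - 2T + 6  [with V=1, T=10]  = -12
Q = max(T, S) + 1  [with T=10, S=-12]  = 11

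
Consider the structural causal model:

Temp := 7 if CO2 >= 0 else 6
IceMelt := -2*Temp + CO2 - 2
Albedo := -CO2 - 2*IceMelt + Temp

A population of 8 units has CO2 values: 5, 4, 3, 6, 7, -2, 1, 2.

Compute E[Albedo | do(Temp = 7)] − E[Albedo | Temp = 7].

2.25

The intervention sets Temp=7 in all 8 units regardless of CO2. Recomputing Albedo per unit gives 24, 27, 30, 21, 18, 45, 36, 33; average 29.25.
Conditioning on Temp=7 selects the 7 unit(s) with CO2 ∈ {5, 4, 3, 6, 7, 1, 2}. Their Albedo values: 24, 27, 30, 21, 18, 36, 33. Mean = 27.
Difference = 29.25 − 27 = 2.25.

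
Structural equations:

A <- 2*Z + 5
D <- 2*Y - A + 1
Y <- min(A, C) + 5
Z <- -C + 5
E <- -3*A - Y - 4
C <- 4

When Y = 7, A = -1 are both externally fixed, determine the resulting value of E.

The joint intervention fixes Y = 7, A = -1, removing each variable's own equation.
E = -3*A - Y - 4  [with A=-1, Y=7]  = -8

-8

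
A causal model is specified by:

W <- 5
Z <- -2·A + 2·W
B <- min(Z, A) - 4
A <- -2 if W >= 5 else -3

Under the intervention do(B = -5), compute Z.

14

Under do(B=-5), the mechanism B <- min(Z, A) - 4 is discarded; B is fixed at -5.
Since Z is not a descendant of the intervened variable, it is unaffected.
A = -2 if W >= 5 else -3  [with W=5]  = -2
Z = -2·A + 2·W  [with A=-2, W=5]  = 14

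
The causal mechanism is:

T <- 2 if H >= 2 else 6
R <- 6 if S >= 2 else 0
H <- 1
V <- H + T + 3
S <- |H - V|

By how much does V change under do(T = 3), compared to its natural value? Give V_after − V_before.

-3

The intervention breaks the incoming arrows to T: T <- 2 if H >= 2 else 6 no longer applies, and T = 3.
V = H + T + 3  [with H=1, T=3]  = 7
Without intervention: T = 2 if H >= 2 else 6  [with H=1]  = 6; V = H + T + 3  [with H=1, T=6]  = 10.
Change = 7 − 10 = -3.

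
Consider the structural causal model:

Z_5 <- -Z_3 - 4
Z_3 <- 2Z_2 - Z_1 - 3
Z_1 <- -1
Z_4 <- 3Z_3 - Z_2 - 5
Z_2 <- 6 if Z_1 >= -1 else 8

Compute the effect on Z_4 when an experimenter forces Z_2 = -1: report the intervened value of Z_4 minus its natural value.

-35

Under do(Z_2=-1), the mechanism Z_2 <- 6 if Z_1 >= -1 else 8 is discarded; Z_2 is fixed at -1.
Z_3 = 2Z_2 - Z_1 - 3  [with Z_2=-1, Z_1=-1]  = -4
Z_4 = 3Z_3 - Z_2 - 5  [with Z_3=-4, Z_2=-1]  = -16
Without intervention: Z_2 = 6 if Z_1 >= -1 else 8  [with Z_1=-1]  = 6; Z_3 = 2Z_2 - Z_1 - 3  [with Z_2=6, Z_1=-1]  = 10; Z_4 = 3Z_3 - Z_2 - 5  [with Z_3=10, Z_2=6]  = 19.
Change = -16 − 19 = -35.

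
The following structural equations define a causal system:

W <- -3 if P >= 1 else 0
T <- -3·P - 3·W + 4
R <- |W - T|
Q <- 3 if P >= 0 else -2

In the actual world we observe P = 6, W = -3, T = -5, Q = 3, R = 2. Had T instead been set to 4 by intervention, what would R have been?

do(T=4) replaces the equation T <- -3·P - 3·W + 4 with the constant T = 4.
W = -3 if P >= 1 else 0  [with P=6]  = -3
R = |W - T|  [with W=-3, T=4]  = 7

7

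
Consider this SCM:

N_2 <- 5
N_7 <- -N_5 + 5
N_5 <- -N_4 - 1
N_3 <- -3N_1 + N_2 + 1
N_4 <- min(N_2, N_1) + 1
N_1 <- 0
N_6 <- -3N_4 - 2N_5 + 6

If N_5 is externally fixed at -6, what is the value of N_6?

The intervention breaks the incoming arrows to N_5: N_5 <- -N_4 - 1 no longer applies, and N_5 = -6.
N_4 = min(N_2, N_1) + 1  [with N_2=5, N_1=0]  = 1
N_6 = -3N_4 - 2N_5 + 6  [with N_4=1, N_5=-6]  = 15

15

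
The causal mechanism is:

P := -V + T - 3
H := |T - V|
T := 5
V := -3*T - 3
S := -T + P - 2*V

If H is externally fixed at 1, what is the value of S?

do(H=1) replaces the equation H := |T - V| with the constant H = 1.
S is not downstream of the intervention, so its value is determined by the original equations.
V = -3*T - 3  [with T=5]  = -18
P = -V + T - 3  [with V=-18, T=5]  = 20
S = -T + P - 2*V  [with T=5, P=20, V=-18]  = 51

51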